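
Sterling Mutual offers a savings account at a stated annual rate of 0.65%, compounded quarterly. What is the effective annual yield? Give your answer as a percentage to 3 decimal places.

0.652%

EAR = (1 + 0.0065/4)^4 − 1.
= 1.006516 − 1 = 0.652%.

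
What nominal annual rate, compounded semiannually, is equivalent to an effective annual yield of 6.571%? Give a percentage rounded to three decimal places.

6.466%

(1 + r/2)^2 − 1 = 0.06571, so 1 + r/2 = 1.06571^(1/2).
r/2 = 0.032332, so r = 0.064665 = 6.466%.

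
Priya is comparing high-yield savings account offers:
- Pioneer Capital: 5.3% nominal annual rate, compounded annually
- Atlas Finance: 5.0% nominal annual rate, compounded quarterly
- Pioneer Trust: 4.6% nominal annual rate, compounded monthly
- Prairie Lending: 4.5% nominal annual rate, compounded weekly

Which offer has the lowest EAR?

Pioneer Capital: compounded annually, EAR = 5.300%
Atlas Finance: (1 + 0.050/4)^4 − 1 = 5.095%
Pioneer Trust: (1 + 0.046/12)^12 − 1 = 4.698%
Prairie Lending: (1 + 0.045/52)^52 − 1 = 4.601%
The lowest effective annual rate is Prairie Lending at 4.601%.

Prairie Lending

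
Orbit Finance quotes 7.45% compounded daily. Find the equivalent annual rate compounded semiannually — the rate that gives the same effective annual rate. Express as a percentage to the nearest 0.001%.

7.590%

EAR = (1 + 0.0745/365)^365 − 1 = 0.077337.
Solve (1 + r/2)^2 = 1.077337: r/2 = 1.077337^(1/2) − 1 = 0.037949, so r = 0.075897 = 7.590%.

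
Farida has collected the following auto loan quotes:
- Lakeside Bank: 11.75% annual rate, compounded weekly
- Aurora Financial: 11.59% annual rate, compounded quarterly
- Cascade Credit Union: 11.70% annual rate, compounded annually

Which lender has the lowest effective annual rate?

Lakeside Bank: (1 + 0.1175/52)^52 − 1 = 12.453%
Aurora Financial: (1 + 0.1159/4)^4 − 1 = 12.104%
Cascade Credit Union: compounded annually, EAR = 11.700%
The lowest effective annual rate is Cascade Credit Union at 11.700%.

Cascade Credit Union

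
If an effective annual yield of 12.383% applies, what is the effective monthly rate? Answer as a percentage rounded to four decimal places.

The per-month rate i satisfies (1 + i)^12 = 1 + 0.12383.
i = 1.12383^(1/12) − 1 = 0.0097760 = 0.9776%.

0.9776%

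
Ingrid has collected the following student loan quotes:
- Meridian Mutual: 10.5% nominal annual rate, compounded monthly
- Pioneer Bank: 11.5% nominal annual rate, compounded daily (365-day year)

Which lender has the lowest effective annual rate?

Meridian Mutual: (1 + 0.105/12)^12 − 1 = 11.020%
Pioneer Bank: (1 + 0.115/365)^365 − 1 = 12.185%
The lowest effective annual rate is Meridian Mutual at 11.020%.

Meridian Mutual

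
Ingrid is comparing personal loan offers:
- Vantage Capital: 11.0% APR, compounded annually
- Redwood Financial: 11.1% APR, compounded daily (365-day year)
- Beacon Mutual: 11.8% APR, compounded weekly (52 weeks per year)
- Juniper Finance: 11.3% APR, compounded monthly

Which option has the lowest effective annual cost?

Vantage Capital: compounded annually, EAR = 11.000%
Redwood Financial: (1 + 0.111/365)^365 − 1 = 11.738%
Beacon Mutual: (1 + 0.118/52)^52 − 1 = 12.509%
Juniper Finance: (1 + 0.113/12)^12 − 1 = 11.904%
The lowest effective annual rate is Vantage Capital at 11.000%.

Vantage Capital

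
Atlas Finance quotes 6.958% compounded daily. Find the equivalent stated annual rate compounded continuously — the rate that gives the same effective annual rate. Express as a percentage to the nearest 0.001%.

6.957%

EAR = (1 + 0.06958/365)^365 − 1 = 0.072051.
Equivalent continuous rate: r = ln(1 + 0.072051) = 0.069573 = 6.957%.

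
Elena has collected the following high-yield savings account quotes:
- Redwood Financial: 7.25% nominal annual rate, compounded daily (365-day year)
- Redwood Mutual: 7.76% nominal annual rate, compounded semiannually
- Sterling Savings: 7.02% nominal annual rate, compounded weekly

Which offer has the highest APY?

Redwood Financial: (1 + 0.0725/365)^365 − 1 = 7.519%
Redwood Mutual: (1 + 0.0776/2)^2 − 1 = 7.911%
Sterling Savings: (1 + 0.0702/52)^52 − 1 = 7.267%
The highest effective annual rate is Redwood Mutual at 7.911%.

Redwood Mutual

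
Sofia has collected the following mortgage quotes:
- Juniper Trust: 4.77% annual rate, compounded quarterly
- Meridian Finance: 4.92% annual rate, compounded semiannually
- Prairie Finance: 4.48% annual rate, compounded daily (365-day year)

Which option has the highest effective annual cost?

Juniper Trust: (1 + 0.0477/4)^4 − 1 = 4.856%
Meridian Finance: (1 + 0.0492/2)^2 − 1 = 4.981%
Prairie Finance: (1 + 0.0448/365)^365 − 1 = 4.582%
The highest effective annual rate is Meridian Finance at 4.981%.

Meridian Finance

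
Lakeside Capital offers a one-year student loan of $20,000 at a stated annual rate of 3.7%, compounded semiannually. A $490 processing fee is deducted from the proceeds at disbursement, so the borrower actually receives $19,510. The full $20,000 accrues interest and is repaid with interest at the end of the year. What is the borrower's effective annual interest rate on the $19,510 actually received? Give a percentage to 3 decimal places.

Amount owed after one year: 20,000 × (1 + 0.037/2)^2 = 20,000 × 1.037342 = $20,746.85.
Effective rate on net proceeds: 20,746.85 / 19,510 − 1 = 0.063395 = 6.340%.

6.340%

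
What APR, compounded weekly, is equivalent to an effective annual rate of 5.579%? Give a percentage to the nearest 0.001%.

(1 + r/52)^52 − 1 = 0.05579, so 1 + r/52 = 1.05579^(1/52).
r/52 = 0.001045, so r = 0.054318 = 5.432%.

5.432%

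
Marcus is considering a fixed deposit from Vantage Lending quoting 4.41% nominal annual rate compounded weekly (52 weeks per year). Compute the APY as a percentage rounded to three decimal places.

4.507%

EAR = (1 + 0.0441/52)^52 − 1.
= (1 + 0.000848)^52 − 1 = 1.045067 − 1 = 4.507%.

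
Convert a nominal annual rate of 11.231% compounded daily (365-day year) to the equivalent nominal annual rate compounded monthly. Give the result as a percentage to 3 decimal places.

EAR = (1 + 0.11231/365)^365 − 1 = 0.118840.
Solve (1 + r/12)^12 = 1.118840: r/12 = 1.118840^(1/12) − 1 = 0.009402, so r = 0.112820 = 11.282%.

11.282%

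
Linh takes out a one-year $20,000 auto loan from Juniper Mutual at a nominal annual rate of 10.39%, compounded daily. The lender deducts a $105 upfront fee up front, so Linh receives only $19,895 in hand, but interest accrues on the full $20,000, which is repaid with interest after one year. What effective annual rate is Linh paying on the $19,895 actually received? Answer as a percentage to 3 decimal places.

Amount owed after one year: 20,000 × (1 + 0.1039/365)^365 = 20,000 × 1.109473 = $22,189.46.
Effective rate on net proceeds: 22,189.46 / 19,895 − 1 = 0.115329 = 11.533%.

11.533%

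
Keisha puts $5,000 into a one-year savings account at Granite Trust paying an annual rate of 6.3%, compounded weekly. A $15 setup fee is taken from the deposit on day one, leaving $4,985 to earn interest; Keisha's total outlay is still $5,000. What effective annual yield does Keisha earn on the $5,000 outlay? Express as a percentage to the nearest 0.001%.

Value after one year: 4,985 × (1 + 0.063/52)^52 = 4,985 × 1.064986 = $5,308.96.
Effective yield on the $5,000 outlay: 5,308.96 / 5,000 − 1 = 0.061791 = 6.179%.

6.179%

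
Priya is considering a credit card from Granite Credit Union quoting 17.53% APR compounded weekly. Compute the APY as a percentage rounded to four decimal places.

EAR = (1 + 0.1753/52)^52 − 1.
= 1.191252 − 1 = 19.1252%.

19.1252%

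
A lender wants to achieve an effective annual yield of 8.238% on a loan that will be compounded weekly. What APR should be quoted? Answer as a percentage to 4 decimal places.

(1 + r/52)^52 − 1 = 0.08238, so 1 + r/52 = 1.08238^(1/52).
r/52 = 0.001524, so r = 0.079223 = 7.9223%.

7.9223%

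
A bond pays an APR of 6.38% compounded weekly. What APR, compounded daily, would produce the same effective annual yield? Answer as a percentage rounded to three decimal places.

6.377%

EAR = (1 + 0.0638/52)^52 − 1 = 0.065838.
Solve (1 + r/365)^365 = 1.065838: r/365 = 1.065838^(1/365) − 1 = 0.000175, so r = 0.063766 = 6.377%.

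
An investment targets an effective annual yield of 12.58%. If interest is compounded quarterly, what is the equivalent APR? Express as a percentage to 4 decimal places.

12.0266%

(1 + r/4)^4 − 1 = 0.1258, so 1 + r/4 = 1.1258^(1/4).
r/4 = 0.030067, so r = 0.120266 = 12.0266%.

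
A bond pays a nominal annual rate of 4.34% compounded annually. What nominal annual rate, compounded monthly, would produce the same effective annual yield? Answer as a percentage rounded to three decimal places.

4.256%

Compounded annually, EAR = nominal = 0.043400.
Solve (1 + r/12)^12 = 1.043400: r/12 = 1.043400^(1/12) − 1 = 0.003547, so r = 0.042560 = 4.256%.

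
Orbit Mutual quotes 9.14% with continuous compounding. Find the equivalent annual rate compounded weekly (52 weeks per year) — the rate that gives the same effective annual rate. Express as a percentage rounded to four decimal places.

EAR under continuous compounding: e^0.0914 − 1 = 0.095707.
Solve (1 + r/52)^52 = 1.095707: r/52 = 1.095707^(1/52) − 1 = 0.001759, so r = 0.091480 = 9.1480%.

9.1480%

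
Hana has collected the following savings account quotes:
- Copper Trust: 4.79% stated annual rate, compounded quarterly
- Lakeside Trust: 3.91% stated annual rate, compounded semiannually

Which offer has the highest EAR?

Copper Trust: (1 + 0.0479/4)^4 − 1 = 4.877%
Lakeside Trust: (1 + 0.0391/2)^2 − 1 = 3.948%
The highest effective annual rate is Copper Trust at 4.877%.

Copper Trust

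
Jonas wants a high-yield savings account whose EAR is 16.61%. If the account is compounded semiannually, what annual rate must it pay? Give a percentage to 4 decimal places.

(1 + r/2)^2 − 1 = 0.1661, so 1 + r/2 = 1.1661^(1/2).
r/2 = 0.079861, so r = 0.159722 = 15.9722%.

15.9722%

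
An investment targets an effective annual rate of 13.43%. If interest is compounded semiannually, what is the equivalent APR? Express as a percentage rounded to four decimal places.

13.0070%

(1 + r/2)^2 − 1 = 0.1343, so 1 + r/2 = 1.1343^(1/2).
r/2 = 0.065035, so r = 0.130070 = 13.0070%.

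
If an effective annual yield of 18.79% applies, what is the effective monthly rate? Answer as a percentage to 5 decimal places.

The per-month rate i satisfies (1 + i)^12 = 1 + 0.1879.
i = 1.1879^(1/12) − 1 = 0.0144524 = 1.44524%.

1.44524%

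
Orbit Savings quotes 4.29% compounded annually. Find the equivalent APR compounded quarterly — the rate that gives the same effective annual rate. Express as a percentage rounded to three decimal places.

4.223%

Compounded annually, EAR = nominal = 0.042900.
Solve (1 + r/4)^4 = 1.042900: r/4 = 1.042900^(1/4) − 1 = 0.010557, so r = 0.042227 = 4.223%.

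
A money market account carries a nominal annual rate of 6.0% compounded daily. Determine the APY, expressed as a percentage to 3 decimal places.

EAR = (1 + 0.060/365)^365 − 1.
= (1 + 0.000164)^365 − 1 = 1.061831 − 1 = 6.183%.

6.183%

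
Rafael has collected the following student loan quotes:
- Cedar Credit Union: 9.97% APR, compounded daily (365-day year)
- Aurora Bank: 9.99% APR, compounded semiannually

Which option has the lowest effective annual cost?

Aurora Bank

Cedar Credit Union: (1 + 0.0997/365)^365 − 1 = 10.482%
Aurora Bank: (1 + 0.0999/2)^2 − 1 = 10.240%
The lowest effective annual rate is Aurora Bank at 10.240%.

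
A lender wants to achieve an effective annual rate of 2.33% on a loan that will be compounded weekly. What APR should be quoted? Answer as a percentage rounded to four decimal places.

2.3038%

(1 + r/52)^52 − 1 = 0.0233, so 1 + r/52 = 1.0233^(1/52).
r/52 = 0.000443, so r = 0.023038 = 2.3038%.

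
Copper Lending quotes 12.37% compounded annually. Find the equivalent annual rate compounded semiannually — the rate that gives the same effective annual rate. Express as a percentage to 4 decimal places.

12.0094%

Compounded annually, EAR = nominal = 0.123700.
Solve (1 + r/2)^2 = 1.123700: r/2 = 1.123700^(1/2) − 1 = 0.060047, so r = 0.120094 = 12.0094%.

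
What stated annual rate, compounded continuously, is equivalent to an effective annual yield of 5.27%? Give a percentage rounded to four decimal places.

5.1358%

Continuous: nominal r satisfies e^r − 1 = 0.0527.
r = ln(1 + 0.0527) = ln(1.0527) = 0.051358 = 5.1358%.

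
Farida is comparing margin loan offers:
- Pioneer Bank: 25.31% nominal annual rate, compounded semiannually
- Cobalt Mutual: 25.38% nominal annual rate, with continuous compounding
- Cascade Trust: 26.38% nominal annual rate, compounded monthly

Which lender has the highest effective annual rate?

Cascade Trust

Pioneer Bank: (1 + 0.2531/2)^2 − 1 = 26.911%
Cobalt Mutual: e^0.2538 − 1 = 28.891%
Cascade Trust: (1 + 0.2638/12)^12 − 1 = 29.815%
The highest effective annual rate is Cascade Trust at 29.815%.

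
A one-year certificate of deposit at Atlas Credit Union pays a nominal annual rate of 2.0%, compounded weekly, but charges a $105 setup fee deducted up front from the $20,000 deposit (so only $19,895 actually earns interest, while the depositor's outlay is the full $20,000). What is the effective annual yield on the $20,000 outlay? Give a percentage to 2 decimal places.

1.48%

Value after one year: 19,895 × (1 + 0.020/52)^52 = 19,895 × 1.020197 = $20,296.83.
Effective yield on the $20,000 outlay: 20,296.83 / 20,000 − 1 = 0.014841 = 1.48%.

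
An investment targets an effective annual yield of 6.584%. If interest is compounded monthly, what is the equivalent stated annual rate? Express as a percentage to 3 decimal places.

(1 + r/12)^12 − 1 = 0.06584, so 1 + r/12 = 1.06584^(1/12).
r/12 = 0.005328, so r = 0.063933 = 6.393%.

6.393%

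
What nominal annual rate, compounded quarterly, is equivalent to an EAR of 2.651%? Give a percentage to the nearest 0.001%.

(1 + r/4)^4 − 1 = 0.02651, so 1 + r/4 = 1.02651^(1/4).
r/4 = 0.006563, so r = 0.026250 = 2.625%.

2.625%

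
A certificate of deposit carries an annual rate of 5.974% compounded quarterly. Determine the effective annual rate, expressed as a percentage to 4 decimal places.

EAR = (1 + 0.05974/4)^4 − 1.
= (1 + 0.014935)^4 − 1 = 1.061092 − 1 = 6.1092%.

6.1092%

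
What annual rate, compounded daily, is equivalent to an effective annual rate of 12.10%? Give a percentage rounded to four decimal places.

(1 + r/365)^365 − 1 = 0.1210, so 1 + r/365 = 1.1210^(1/365).
r/365 = 0.000313, so r = 0.114239 = 11.4239%.

11.4239%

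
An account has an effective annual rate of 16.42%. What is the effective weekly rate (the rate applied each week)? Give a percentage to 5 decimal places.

0.29280%

The per-week rate i satisfies (1 + i)^52 = 1 + 0.1642.
i = 1.1642^(1/52) − 1 = 0.0029280 = 0.29280%.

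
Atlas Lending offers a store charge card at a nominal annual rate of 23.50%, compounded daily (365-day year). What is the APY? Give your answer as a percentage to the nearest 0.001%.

EAR = (1 + 0.2350/365)^365 − 1.
= 1.264813 − 1 = 26.481%.

26.481%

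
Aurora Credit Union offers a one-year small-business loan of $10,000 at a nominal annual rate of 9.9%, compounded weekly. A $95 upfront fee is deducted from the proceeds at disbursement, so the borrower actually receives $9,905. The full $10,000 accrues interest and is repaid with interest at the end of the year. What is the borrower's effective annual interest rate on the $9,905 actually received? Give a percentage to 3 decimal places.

Amount owed after one year: 10,000 × (1 + 0.099/52)^52 = 10,000 × 1.103962 = $11,039.62.
Effective rate on net proceeds: 11,039.62 / 9,905 − 1 = 0.114551 = 11.455%.

11.455%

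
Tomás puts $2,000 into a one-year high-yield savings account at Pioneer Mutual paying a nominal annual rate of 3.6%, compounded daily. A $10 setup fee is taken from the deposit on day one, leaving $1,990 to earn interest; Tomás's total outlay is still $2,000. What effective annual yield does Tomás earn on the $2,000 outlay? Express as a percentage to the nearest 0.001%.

Value after one year: 1,990 × (1 + 0.036/365)^365 = 1,990 × 1.036654 = $2,062.94.
Effective yield on the $2,000 outlay: 2,062.94 / 2,000 − 1 = 0.031471 = 3.147%.

3.147%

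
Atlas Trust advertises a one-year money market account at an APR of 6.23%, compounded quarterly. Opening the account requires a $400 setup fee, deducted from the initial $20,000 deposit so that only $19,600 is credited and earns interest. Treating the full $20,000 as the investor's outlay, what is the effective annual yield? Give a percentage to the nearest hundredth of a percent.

4.25%

Value after one year: 19,600 × (1 + 0.0623/4)^4 = 19,600 × 1.063771 = $20,849.90.
Effective yield on the $20,000 outlay: 20,849.90 / 20,000 − 1 = 0.042495 = 4.25%.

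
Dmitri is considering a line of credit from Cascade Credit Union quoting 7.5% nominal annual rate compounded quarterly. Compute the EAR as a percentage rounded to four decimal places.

7.7136%

EAR = (1 + 0.075/4)^4 − 1.
= 1.077136 − 1 = 7.7136%.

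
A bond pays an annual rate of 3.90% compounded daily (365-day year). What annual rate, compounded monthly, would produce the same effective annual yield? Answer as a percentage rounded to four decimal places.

3.9061%

EAR = (1 + 0.0390/365)^365 − 1 = 0.039768.
Solve (1 + r/12)^12 = 1.039768: r/12 = 1.039768^(1/12) − 1 = 0.003255, so r = 0.039061 = 3.9061%.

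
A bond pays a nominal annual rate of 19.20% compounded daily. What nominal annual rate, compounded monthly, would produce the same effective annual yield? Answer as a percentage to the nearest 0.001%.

EAR = (1 + 0.1920/365)^365 − 1 = 0.211609.
Solve (1 + r/12)^12 = 1.211609: r/12 = 1.211609^(1/12) − 1 = 0.016124, so r = 0.193493 = 19.349%.

19.349%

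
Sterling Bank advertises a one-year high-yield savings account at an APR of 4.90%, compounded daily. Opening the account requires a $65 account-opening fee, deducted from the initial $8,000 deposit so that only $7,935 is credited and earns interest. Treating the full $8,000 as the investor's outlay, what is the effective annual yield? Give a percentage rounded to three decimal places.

4.168%

Value after one year: 7,935 × (1 + 0.0490/365)^365 = 7,935 × 1.050217 = $8,333.47.
Effective yield on the $8,000 outlay: 8,333.47 / 8,000 − 1 = 0.041684 = 4.168%.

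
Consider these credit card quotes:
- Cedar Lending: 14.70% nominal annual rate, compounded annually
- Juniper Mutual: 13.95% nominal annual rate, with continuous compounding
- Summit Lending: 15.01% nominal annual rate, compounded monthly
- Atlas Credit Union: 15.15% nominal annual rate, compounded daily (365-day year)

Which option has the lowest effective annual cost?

Cedar Lending

Cedar Lending: compounded annually, EAR = 14.700%
Juniper Mutual: e^0.1395 − 1 = 14.970%
Summit Lending: (1 + 0.1501/12)^12 − 1 = 16.087%
Atlas Credit Union: (1 + 0.1515/365)^365 − 1 = 16.354%
The lowest effective annual rate is Cedar Lending at 14.700%.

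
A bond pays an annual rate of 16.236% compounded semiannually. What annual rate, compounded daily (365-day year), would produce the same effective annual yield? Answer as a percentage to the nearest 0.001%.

EAR = (1 + 0.16236/2)^2 − 1 = 0.168950.
Solve (1 + r/365)^365 = 1.168950: r/365 = 1.168950^(1/365) − 1 = 0.000428, so r = 0.156139 = 15.614%.

15.614%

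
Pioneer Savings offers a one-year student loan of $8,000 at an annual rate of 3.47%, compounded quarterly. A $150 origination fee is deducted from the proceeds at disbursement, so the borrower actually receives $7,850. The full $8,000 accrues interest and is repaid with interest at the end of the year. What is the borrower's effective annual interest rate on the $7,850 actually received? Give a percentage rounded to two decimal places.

5.49%

Amount owed after one year: 8,000 × (1 + 0.0347/4)^4 = 8,000 × 1.035154 = $8,281.23.
Effective rate on net proceeds: 8,281.23 / 7,850 − 1 = 0.054934 = 5.49%.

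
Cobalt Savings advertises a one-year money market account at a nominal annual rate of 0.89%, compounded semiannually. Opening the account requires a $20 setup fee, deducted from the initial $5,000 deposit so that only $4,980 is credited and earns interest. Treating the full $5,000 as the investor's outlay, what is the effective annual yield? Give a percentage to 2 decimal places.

Value after one year: 4,980 × (1 + 0.0089/2)^2 = 4,980 × 1.008920 = $5,024.42.
Effective yield on the $5,000 outlay: 5,024.42 / 5,000 − 1 = 0.004884 = 0.49%.

0.49%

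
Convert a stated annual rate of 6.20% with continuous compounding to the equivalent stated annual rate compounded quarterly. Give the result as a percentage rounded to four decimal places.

EAR under continuous compounding: e^0.0620 − 1 = 0.063962.
Solve (1 + r/4)^4 = 1.063962: r/4 = 1.063962^(1/4) − 1 = 0.015621, so r = 0.062483 = 6.2483%.

6.2483%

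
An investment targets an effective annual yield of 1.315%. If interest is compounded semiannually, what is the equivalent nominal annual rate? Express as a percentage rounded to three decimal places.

1.311%

(1 + r/2)^2 − 1 = 0.01315, so 1 + r/2 = 1.01315^(1/2).
r/2 = 0.006554, so r = 0.013107 = 1.311%.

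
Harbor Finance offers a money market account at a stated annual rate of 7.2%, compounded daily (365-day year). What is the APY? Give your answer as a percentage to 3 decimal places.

7.465%

EAR = (1 + 0.072/365)^365 − 1.
= (1 + 0.000197)^365 − 1 = 1.074648 − 1 = 7.465%.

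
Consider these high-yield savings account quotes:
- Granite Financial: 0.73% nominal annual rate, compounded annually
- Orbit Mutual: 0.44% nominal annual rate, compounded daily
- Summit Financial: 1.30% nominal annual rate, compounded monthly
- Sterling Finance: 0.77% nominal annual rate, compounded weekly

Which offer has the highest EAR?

Summit Financial

Granite Financial: compounded annually, EAR = 0.730%
Orbit Mutual: (1 + 0.0044/365)^365 − 1 = 0.441%
Summit Financial: (1 + 0.0130/12)^12 − 1 = 1.308%
Sterling Finance: (1 + 0.0077/52)^52 − 1 = 0.773%
The highest effective annual rate is Summit Financial at 1.308%.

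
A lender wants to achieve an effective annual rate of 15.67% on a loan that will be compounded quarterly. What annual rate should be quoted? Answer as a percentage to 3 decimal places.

14.825%

(1 + r/4)^4 − 1 = 0.1567, so 1 + r/4 = 1.1567^(1/4).
r/4 = 0.037063, so r = 0.148252 = 14.825%.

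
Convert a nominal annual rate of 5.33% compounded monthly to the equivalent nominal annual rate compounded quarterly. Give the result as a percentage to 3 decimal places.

EAR = (1 + 0.0533/12)^12 − 1 = 0.054622.
Solve (1 + r/4)^4 = 1.054622: r/4 = 1.054622^(1/4) − 1 = 0.013384, so r = 0.053537 = 5.354%.

5.354%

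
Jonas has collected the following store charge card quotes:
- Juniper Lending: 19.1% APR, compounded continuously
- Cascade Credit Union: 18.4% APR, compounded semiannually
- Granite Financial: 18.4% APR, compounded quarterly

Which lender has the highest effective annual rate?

Juniper Lending

Juniper Lending: e^0.191 − 1 = 21.046%
Cascade Credit Union: (1 + 0.184/2)^2 − 1 = 19.246%
Granite Financial: (1 + 0.184/4)^4 − 1 = 19.709%
The highest effective annual rate is Juniper Lending at 21.046%.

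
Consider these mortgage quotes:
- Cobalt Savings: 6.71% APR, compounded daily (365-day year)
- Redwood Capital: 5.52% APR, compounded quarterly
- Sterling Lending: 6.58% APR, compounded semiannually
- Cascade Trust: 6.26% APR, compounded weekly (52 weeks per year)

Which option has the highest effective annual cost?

Cobalt Savings

Cobalt Savings: (1 + 0.0671/365)^365 − 1 = 6.940%
Redwood Capital: (1 + 0.0552/4)^4 − 1 = 5.635%
Sterling Lending: (1 + 0.0658/2)^2 − 1 = 6.688%
Cascade Trust: (1 + 0.0626/52)^52 − 1 = 6.456%
The highest effective annual rate is Cobalt Savings at 6.940%.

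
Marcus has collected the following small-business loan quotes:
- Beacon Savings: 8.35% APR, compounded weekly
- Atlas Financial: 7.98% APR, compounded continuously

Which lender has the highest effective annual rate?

Beacon Savings

Beacon Savings: (1 + 0.0835/52)^52 − 1 = 8.701%
Atlas Financial: e^0.0798 − 1 = 8.307%
The highest effective annual rate is Beacon Savings at 8.701%.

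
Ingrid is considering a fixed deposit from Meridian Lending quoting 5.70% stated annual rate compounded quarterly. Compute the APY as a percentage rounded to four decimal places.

EAR = (1 + 0.0570/4)^4 − 1.
= 1.058230 − 1 = 5.8230%.

5.8230%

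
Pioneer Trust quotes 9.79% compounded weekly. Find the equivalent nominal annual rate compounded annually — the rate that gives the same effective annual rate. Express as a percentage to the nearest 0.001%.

10.275%

EAR = (1 + 0.0979/52)^52 − 1 = 0.102751.
Compounded annually, the equivalent nominal rate is the EAR itself: 10.275%.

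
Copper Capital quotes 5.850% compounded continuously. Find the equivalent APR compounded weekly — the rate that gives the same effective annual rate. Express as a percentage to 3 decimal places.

EAR under continuous compounding: e^0.05850 − 1 = 0.060245.
Solve (1 + r/52)^52 = 1.060245: r/52 = 1.060245^(1/52) − 1 = 0.001126, so r = 0.058533 = 5.853%.

5.853%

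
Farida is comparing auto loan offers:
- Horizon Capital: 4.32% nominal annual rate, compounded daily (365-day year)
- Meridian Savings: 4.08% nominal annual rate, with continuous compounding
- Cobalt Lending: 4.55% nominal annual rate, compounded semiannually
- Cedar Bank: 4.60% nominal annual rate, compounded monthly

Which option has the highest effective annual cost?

Cedar Bank

Horizon Capital: (1 + 0.0432/365)^365 − 1 = 4.414%
Meridian Savings: e^0.0408 − 1 = 4.164%
Cobalt Lending: (1 + 0.0455/2)^2 − 1 = 4.602%
Cedar Bank: (1 + 0.0460/12)^12 − 1 = 4.698%
The highest effective annual rate is Cedar Bank at 4.698%.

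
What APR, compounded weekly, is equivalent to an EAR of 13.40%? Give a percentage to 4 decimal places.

12.5903%

(1 + r/52)^52 − 1 = 0.1340, so 1 + r/52 = 1.1340^(1/52).
r/52 = 0.002421, so r = 0.125903 = 12.5903%.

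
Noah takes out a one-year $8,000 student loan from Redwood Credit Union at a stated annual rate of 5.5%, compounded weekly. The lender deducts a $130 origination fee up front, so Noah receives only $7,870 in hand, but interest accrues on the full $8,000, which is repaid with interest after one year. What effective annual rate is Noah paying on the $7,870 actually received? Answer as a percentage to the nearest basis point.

Amount owed after one year: 8,000 × (1 + 0.055/52)^52 = 8,000 × 1.056510 = $8,452.08.
Effective rate on net proceeds: 8,452.08 / 7,870 − 1 = 0.073962 = 7.40%.

7.40%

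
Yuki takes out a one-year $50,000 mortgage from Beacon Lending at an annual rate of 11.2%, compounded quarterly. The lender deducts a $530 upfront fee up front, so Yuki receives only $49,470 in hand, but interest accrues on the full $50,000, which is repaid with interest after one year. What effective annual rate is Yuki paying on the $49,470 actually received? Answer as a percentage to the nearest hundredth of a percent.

12.88%

Amount owed after one year: 50,000 × (1 + 0.112/4)^4 = 50,000 × 1.116792 = $55,839.62.
Effective rate on net proceeds: 55,839.62 / 49,470 − 1 = 0.128757 = 12.88%.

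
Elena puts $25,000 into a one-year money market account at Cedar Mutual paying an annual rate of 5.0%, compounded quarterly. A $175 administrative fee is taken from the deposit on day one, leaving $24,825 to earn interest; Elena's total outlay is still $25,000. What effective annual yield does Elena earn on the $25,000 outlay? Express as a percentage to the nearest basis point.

Value after one year: 24,825 × (1 + 0.050/4)^4 = 24,825 × 1.050945 = $26,089.72.
Effective yield on the $25,000 outlay: 26,089.72 / 25,000 − 1 = 0.043589 = 4.36%.

4.36%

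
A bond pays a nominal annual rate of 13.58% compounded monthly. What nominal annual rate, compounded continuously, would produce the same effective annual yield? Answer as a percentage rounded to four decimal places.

EAR = (1 + 0.1358/12)^12 − 1 = 0.144580.
Equivalent continuous rate: r = ln(1 + 0.144580) = 0.135037 = 13.5037%.

13.5037%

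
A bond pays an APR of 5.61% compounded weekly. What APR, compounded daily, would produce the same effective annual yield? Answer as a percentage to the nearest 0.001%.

5.607%

EAR = (1 + 0.0561/52)^52 − 1 = 0.057671.
Solve (1 + r/365)^365 = 1.057671: r/365 = 1.057671^(1/365) − 1 = 0.000154, so r = 0.056074 = 5.607%.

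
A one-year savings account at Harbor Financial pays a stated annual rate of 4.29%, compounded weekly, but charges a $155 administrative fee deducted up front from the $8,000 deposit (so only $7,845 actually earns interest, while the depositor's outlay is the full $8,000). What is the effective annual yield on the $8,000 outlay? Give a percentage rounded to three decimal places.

2.359%

Value after one year: 7,845 × (1 + 0.0429/52)^52 = 7,845 × 1.043815 = $8,188.73.
Effective yield on the $8,000 outlay: 8,188.73 / 8,000 − 1 = 0.023591 = 2.359%.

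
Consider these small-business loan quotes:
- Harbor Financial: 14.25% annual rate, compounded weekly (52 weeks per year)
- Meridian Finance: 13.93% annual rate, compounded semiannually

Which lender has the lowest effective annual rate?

Harbor Financial: (1 + 0.1425/52)^52 − 1 = 15.293%
Meridian Finance: (1 + 0.1393/2)^2 − 1 = 14.415%
The lowest effective annual rate is Meridian Finance at 14.415%.

Meridian Finance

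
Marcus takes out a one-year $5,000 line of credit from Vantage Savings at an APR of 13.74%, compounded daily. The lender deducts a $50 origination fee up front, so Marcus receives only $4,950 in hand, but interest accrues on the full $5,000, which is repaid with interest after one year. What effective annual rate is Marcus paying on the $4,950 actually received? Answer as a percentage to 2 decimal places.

15.88%

Amount owed after one year: 5,000 × (1 + 0.1374/365)^365 = 5,000 × 1.147257 = $5,736.29.
Effective rate on net proceeds: 5,736.29 / 4,950 − 1 = 0.158846 = 15.88%.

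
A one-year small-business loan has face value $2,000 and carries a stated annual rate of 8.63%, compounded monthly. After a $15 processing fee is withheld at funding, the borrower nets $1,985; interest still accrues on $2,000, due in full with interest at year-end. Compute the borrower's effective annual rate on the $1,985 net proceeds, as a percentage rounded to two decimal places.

9.80%

Amount owed after one year: 2,000 × (1 + 0.0863/12)^12 = 2,000 × 1.089797 = $2,179.59.
Effective rate on net proceeds: 2,179.59 / 1,985 − 1 = 0.098032 = 9.80%.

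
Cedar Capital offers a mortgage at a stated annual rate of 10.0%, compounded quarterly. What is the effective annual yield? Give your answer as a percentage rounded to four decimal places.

EAR = (1 + 0.100/4)^4 − 1.
= 1.103813 − 1 = 10.3813%.

10.3813%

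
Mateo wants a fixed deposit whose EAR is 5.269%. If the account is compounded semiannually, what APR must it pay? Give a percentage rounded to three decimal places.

(1 + r/2)^2 − 1 = 0.05269, so 1 + r/2 = 1.05269^(1/2).
r/2 = 0.026007, so r = 0.052014 = 5.201%.

5.201%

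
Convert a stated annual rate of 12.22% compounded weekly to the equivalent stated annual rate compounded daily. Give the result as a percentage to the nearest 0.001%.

12.208%

EAR = (1 + 0.1222/52)^52 − 1 = 0.129818.
Solve (1 + r/365)^365 = 1.129818: r/365 = 1.129818^(1/365) − 1 = 0.000334, so r = 0.122077 = 12.208%.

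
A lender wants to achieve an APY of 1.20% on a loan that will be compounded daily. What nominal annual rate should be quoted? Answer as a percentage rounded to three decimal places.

(1 + r/365)^365 − 1 = 0.0120, so 1 + r/365 = 1.0120^(1/365).
r/365 = 0.000033, so r = 0.011929 = 1.193%.

1.193%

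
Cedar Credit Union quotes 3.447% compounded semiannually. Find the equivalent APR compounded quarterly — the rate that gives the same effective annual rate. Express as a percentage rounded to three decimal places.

3.432%

EAR = (1 + 0.03447/2)^2 − 1 = 0.034767.
Solve (1 + r/4)^4 = 1.034767: r/4 = 1.034767^(1/4) − 1 = 0.008581, so r = 0.034323 = 3.432%.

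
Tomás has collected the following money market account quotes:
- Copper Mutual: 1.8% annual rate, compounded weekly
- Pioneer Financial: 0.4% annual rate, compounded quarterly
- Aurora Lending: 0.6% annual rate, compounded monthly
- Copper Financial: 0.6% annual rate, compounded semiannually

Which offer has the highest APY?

Copper Mutual: (1 + 0.018/52)^52 − 1 = 1.816%
Pioneer Financial: (1 + 0.004/4)^4 − 1 = 0.401%
Aurora Lending: (1 + 0.006/12)^12 − 1 = 0.602%
Copper Financial: (1 + 0.006/2)^2 − 1 = 0.601%
The highest effective annual rate is Copper Mutual at 1.816%.

Copper Mutual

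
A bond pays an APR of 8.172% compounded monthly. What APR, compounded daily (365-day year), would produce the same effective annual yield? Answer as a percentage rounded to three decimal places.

EAR = (1 + 0.08172/12)^12 − 1 = 0.084851.
Solve (1 + r/365)^365 = 1.084851: r/365 = 1.084851^(1/365) − 1 = 0.000223, so r = 0.081452 = 8.145%.

8.145%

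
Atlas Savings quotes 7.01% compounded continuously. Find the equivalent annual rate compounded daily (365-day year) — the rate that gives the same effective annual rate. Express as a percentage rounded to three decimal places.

7.011%

EAR under continuous compounding: e^0.0701 − 1 = 0.072615.
Solve (1 + r/365)^365 = 1.072615: r/365 = 1.072615^(1/365) − 1 = 0.000192, so r = 0.070107 = 7.011%.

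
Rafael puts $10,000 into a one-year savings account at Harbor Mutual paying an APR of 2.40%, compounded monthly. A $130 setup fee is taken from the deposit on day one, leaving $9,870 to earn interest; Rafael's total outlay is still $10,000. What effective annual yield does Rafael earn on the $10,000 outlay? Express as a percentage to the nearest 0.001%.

1.095%

Value after one year: 9,870 × (1 + 0.0240/12)^12 = 9,870 × 1.024266 = $10,109.50.
Effective yield on the $10,000 outlay: 10,109.50 / 10,000 − 1 = 0.010950 = 1.095%.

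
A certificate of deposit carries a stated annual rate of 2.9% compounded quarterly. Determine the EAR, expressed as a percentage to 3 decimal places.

2.932%

EAR = (1 + 0.029/4)^4 − 1.
= (1 + 0.007250)^4 − 1 = 1.029317 − 1 = 2.932%.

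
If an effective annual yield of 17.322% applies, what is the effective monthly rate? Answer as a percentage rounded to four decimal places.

1.3402%

The per-month rate i satisfies (1 + i)^12 = 1 + 0.17322.
i = 1.17322^(1/12) − 1 = 0.0134017 = 1.3402%.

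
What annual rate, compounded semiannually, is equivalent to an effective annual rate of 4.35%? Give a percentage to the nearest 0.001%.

(1 + r/2)^2 − 1 = 0.0435, so 1 + r/2 = 1.0435^(1/2).
r/2 = 0.021518, so r = 0.043037 = 4.304%.

4.304%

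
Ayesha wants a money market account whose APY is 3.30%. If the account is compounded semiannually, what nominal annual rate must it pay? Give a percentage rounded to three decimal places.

(1 + r/2)^2 − 1 = 0.0330, so 1 + r/2 = 1.0330^(1/2).
r/2 = 0.016366, so r = 0.032732 = 3.273%.

3.273%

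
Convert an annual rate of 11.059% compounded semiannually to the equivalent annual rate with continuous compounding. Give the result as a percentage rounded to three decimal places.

EAR = (1 + 0.11059/2)^2 − 1 = 0.113648.
Equivalent continuous rate: r = ln(1 + 0.113648) = 0.107641 = 10.764%.

10.764%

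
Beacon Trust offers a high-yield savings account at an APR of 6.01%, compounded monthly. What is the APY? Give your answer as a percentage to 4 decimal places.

6.1783%

EAR = (1 + 0.0601/12)^12 − 1.
= (1 + 0.005008)^12 − 1 = 1.061783 − 1 = 6.1783%.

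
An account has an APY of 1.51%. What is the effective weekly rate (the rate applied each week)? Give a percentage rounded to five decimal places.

The per-week rate i satisfies (1 + i)^52 = 1 + 0.0151.
i = 1.0151^(1/52) − 1 = 0.0002883 = 0.02883%.

0.02883%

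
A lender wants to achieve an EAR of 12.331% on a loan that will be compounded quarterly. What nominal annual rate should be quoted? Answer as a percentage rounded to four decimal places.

(1 + r/4)^4 − 1 = 0.12331, so 1 + r/4 = 1.12331^(1/4).
r/4 = 0.029497, so r = 0.117986 = 11.7986%.

11.7986%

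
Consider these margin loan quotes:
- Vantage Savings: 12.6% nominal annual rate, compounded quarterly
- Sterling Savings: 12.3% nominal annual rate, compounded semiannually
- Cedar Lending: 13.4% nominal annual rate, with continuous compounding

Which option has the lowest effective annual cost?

Vantage Savings: (1 + 0.126/4)^4 − 1 = 13.208%
Sterling Savings: (1 + 0.123/2)^2 − 1 = 12.678%
Cedar Lending: e^0.134 − 1 = 14.339%
The lowest effective annual rate is Sterling Savings at 12.678%.

Sterling Savings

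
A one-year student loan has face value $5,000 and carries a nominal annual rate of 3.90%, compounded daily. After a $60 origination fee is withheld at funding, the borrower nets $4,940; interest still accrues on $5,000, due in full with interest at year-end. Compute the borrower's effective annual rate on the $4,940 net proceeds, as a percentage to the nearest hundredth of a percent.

Amount owed after one year: 5,000 × (1 + 0.0390/365)^365 = 5,000 × 1.039768 = $5,198.84.
Effective rate on net proceeds: 5,198.84 / 4,940 − 1 = 0.052397 = 5.24%.

5.24%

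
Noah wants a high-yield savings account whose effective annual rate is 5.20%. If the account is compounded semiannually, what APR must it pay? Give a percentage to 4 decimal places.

5.1341%

(1 + r/2)^2 − 1 = 0.0520, so 1 + r/2 = 1.0520^(1/2).
r/2 = 0.025671, so r = 0.051341 = 5.1341%.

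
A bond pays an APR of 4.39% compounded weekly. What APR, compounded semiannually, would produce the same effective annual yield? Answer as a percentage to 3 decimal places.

EAR = (1 + 0.0439/52)^52 − 1 = 0.044859.
Solve (1 + r/2)^2 = 1.044859: r/2 = 1.044859^(1/2) − 1 = 0.022183, so r = 0.044366 = 4.437%.

4.437%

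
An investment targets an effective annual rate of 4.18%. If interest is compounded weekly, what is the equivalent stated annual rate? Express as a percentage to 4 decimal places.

(1 + r/52)^52 − 1 = 0.0418, so 1 + r/52 = 1.0418^(1/52).
r/52 = 0.000788, so r = 0.040966 = 4.0966%.

4.0966%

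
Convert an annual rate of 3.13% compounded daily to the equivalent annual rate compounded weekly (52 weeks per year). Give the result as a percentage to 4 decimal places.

3.1308%

EAR = (1 + 0.0313/365)^365 − 1 = 0.031794.
Solve (1 + r/52)^52 = 1.031794: r/52 = 1.031794^(1/52) − 1 = 0.000602, so r = 0.031308 = 3.1308%.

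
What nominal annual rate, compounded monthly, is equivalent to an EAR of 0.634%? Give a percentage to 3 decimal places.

0.632%

(1 + r/12)^12 − 1 = 0.00634, so 1 + r/12 = 1.00634^(1/12).
r/12 = 0.000527, so r = 0.006322 = 0.632%.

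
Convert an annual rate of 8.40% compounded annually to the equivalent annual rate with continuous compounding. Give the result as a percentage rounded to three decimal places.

8.066%

Compounded annually, EAR = nominal = 0.084000.
Equivalent continuous rate: r = ln(1 + 0.084000) = 0.080658 = 8.066%.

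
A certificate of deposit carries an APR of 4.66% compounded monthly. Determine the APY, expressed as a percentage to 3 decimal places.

EAR = (1 + 0.0466/12)^12 − 1.
= 1.047608 − 1 = 4.761%.

4.761%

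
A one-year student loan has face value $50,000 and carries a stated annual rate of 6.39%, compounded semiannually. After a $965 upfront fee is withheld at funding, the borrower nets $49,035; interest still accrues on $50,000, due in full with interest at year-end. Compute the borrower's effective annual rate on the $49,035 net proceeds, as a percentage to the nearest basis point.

8.59%

Amount owed after one year: 50,000 × (1 + 0.0639/2)^2 = 50,000 × 1.064921 = $53,246.04.
Effective rate on net proceeds: 53,246.04 / 49,035 − 1 = 0.085878 = 8.59%.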